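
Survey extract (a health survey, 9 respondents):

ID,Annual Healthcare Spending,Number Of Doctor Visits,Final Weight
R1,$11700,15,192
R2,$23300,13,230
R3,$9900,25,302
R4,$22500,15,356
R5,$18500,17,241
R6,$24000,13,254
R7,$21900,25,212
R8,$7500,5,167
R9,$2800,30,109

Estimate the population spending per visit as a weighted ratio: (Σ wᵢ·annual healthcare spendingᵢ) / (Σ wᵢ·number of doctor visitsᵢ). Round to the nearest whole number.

994

Σ wᵢ·y = 35360200
Σ wᵢ·x = 15×192 + 13×230 + 25×302 + 15×356 + 17×241 + 13×254 + 25×212 + 5×167 + 30×109
  = 2880 + 2990 + 7550 + 5340 + 4097 + 3302 + 5300 + 835 + 3270 = 35564
Ratio = 35360200 / 35564 = 994.26949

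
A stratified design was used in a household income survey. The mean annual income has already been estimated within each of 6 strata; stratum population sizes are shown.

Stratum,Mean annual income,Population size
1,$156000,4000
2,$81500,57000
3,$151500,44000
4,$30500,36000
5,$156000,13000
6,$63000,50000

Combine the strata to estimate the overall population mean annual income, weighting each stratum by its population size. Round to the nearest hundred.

89300

Σ Nₕ·x̄ₕ = 156000×4000 + 81500×57000 + 151500×44000 + 30500×36000 + 156000×13000 + 63000×50000
  = 18211500000
Σ Nₕ = 4000 + 57000 + 44000 + 36000 + 13000 + 50000 = 204000
Overall mean = 18211500000 / 204000 = 89272.059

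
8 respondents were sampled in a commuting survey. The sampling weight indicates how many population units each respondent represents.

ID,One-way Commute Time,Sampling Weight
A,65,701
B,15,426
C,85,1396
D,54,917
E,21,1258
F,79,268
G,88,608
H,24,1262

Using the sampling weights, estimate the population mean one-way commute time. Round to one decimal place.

Weighted sum = 65×701 + 15×426 + 85×1396 + 54×917 + 21×1258 + 79×268 + 88×608 + 24×1262
  = 45565 + 6390 + 118660 + 49518 + 26418 + 21172 + 53504 + 30288 = 351515
Sum of weights = 701 + 426 + 1396 + 917 + 1258 + 268 + 608 + 1262 = 6836
Weighted mean = 351515 / 6836 = 51.421153

51.4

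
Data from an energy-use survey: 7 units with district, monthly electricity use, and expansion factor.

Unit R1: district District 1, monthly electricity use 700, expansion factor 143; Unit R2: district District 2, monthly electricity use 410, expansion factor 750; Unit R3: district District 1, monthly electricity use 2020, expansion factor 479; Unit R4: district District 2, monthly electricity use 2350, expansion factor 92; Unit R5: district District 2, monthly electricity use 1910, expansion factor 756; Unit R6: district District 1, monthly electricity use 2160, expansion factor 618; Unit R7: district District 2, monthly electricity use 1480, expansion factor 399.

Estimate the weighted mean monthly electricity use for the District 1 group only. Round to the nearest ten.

1940

District 1 rows: R1, R3, R6
Weighted sum = 700×143 + 2020×479 + 2160×618
  = 100100 + 967580 + 1334880 = 2402560
Sum of weights = 143 + 479 + 618 = 1240
Weighted mean = 2402560 / 1240 = 1937.5484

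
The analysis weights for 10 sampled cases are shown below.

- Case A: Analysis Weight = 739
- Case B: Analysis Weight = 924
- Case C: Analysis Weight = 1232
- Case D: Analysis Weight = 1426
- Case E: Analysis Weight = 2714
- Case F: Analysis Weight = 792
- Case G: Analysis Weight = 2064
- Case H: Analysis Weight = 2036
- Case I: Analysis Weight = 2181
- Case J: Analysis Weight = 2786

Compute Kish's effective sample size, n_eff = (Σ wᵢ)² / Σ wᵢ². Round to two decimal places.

Σ wᵢ = 739 + 924 + 1232 + 1426 + 2714 + 792 + 2064 + 2036 + 2181 + 2786 = 16894
Σ wᵢ² = 546121 + 853776 + 1517824 + 2033476 + 7365796 + 627264 + 4260096 + 4145296 + 4756761 + 7761796 = 33868206
n_eff = 16894² / 33868206 = 285407236 / 33868206 = 8.426996

8.43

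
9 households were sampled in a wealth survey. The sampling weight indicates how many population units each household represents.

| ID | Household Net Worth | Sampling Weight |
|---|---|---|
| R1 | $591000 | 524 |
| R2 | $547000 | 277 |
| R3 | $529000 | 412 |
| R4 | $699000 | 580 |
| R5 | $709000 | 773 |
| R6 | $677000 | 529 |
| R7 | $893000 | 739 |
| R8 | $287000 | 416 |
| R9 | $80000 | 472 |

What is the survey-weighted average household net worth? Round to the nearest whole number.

594629

Weighted sum = 2807840000
Sum of weights = 524 + 277 + 412 + 580 + 773 + 529 + 739 + 416 + 472 = 4722
Weighted mean = 2807840000 / 4722 = 594629.39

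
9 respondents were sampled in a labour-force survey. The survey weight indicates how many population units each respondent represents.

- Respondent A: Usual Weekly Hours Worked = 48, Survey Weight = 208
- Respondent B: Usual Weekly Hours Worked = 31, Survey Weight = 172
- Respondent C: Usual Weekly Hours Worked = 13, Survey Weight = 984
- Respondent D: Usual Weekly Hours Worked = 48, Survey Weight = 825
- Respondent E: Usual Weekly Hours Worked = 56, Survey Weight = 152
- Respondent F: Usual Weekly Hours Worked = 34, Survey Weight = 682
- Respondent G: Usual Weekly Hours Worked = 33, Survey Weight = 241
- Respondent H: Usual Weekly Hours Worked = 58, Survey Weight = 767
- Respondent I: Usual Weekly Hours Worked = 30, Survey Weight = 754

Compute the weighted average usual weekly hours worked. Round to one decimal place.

36.5

Weighted sum = 48×208 + 31×172 + 13×984 + 48×825 + 56×152 + 34×682 + 33×241 + 58×767 + 30×754
  = 9984 + 5332 + 12792 + 39600 + 8512 + 23188 + 7953 + 44486 + 22620 = 174467
Sum of weights = 208 + 172 + 984 + 825 + 152 + 682 + 241 + 767 + 754 = 4785
Weighted mean = 174467 / 4785 = 36.461233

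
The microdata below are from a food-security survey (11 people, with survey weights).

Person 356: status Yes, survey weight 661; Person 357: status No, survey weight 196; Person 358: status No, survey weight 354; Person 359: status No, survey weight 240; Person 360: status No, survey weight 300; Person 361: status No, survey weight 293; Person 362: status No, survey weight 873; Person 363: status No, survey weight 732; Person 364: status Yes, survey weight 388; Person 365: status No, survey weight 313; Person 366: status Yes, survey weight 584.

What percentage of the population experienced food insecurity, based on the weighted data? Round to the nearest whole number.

Sum of weights for 'Yes' = 661 + 388 + 584 = 1633
Total weight = 661 + 196 + 354 + 240 + 300 + 293 + 873 + 732 + 388 + 313 + 584 = 4934
Weighted proportion = 1633 / 4934 = 0.33096879 → 33.096879%

33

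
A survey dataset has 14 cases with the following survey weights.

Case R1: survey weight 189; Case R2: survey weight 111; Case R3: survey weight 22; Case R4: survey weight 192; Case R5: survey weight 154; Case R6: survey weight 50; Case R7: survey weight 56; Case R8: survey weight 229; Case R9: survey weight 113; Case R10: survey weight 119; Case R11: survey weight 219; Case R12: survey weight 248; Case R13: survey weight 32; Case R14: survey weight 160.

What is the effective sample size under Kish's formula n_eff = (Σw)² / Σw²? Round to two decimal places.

Σ wᵢ = 1894
Σ wᵢ² = 330202
n_eff = 1894² / 330202 = 3587236 / 330202 = 10.863762

10.86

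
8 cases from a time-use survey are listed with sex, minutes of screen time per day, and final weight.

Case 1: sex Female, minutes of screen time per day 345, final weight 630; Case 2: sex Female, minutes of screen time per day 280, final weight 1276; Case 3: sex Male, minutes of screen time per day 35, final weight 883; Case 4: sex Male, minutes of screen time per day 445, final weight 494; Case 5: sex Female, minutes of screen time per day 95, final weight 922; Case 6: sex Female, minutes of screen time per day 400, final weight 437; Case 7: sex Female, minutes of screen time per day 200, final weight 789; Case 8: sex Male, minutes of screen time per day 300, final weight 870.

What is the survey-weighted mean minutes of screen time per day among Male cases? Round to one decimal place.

Male rows: 3, 4, 8
Weighted sum = 35×883 + 445×494 + 300×870
  = 30905 + 219830 + 261000 = 511735
Sum of weights = 2247
Weighted mean = 511735 / 2247 = 227.74143

227.7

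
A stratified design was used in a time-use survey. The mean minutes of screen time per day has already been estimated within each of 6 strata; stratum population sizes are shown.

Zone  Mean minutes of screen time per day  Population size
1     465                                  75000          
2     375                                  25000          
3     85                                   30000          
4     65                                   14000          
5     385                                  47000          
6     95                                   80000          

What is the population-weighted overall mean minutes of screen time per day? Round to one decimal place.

Σ Nₕ·x̄ₕ = 465×75000 + 375×25000 + 85×30000 + 65×14000 + 385×47000 + 95×80000
  = 34875000 + 9375000 + 2550000 + 910000 + 18095000 + 7600000 = 73405000
Σ Nₕ = 271000
Overall mean = 73405000 / 271000 = 270.86716

270.9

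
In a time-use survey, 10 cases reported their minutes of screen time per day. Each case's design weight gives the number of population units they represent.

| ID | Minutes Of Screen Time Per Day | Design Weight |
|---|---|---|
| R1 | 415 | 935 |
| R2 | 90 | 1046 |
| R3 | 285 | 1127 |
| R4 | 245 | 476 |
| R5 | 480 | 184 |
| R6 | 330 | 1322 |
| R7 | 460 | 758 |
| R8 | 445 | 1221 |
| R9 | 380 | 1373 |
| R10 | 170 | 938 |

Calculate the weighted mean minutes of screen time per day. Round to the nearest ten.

320

Weighted sum = 415×935 + 90×1046 + 285×1127 + 245×476 + 480×184 + 330×1322 + 460×758 + 445×1221 + 380×1373 + 170×938
  = 388025 + 94140 + 321195 + 116620 + 88320 + 436260 + 348680 + 543345 + 521740 + 159460 = 3017785
Sum of weights = 935 + 1046 + 1127 + 476 + 184 + 1322 + 758 + 1221 + 1373 + 938 = 9380
Weighted mean = 3017785 / 9380 = 321.72548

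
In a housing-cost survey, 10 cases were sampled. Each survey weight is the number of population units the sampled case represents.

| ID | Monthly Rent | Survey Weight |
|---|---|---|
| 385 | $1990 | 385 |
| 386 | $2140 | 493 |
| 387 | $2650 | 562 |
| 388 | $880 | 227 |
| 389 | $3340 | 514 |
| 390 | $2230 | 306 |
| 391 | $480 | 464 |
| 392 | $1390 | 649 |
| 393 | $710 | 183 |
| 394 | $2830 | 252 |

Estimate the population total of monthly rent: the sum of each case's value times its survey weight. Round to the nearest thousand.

7877000

Weighted total = 1990×385 + 2140×493 + 2650×562 + 880×227 + 3340×514 + 2230×306 + 480×464 + 1390×649 + 710×183 + 2830×252
  = 7877290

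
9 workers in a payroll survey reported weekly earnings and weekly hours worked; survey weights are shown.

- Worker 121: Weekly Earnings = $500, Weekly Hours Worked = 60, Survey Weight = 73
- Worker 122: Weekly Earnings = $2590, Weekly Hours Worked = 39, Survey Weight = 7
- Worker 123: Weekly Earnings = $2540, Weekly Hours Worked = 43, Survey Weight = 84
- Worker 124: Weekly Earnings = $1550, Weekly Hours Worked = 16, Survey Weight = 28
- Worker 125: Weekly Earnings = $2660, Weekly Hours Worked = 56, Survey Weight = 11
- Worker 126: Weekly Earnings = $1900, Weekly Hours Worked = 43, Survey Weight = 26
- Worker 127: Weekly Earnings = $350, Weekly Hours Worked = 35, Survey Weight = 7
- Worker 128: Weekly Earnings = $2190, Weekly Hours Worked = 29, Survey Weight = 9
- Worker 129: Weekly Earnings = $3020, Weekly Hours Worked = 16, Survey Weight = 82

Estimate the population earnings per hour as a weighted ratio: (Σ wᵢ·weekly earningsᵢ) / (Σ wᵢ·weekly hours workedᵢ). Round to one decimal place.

Σ wᵢ·y = 500×73 + 2590×7 + 2540×84 + 1550×28 + 2660×11 + 1900×26 + 350×7 + 2190×9 + 3020×82
  = 659850
Σ wᵢ·x = 60×73 + 39×7 + 43×84 + 16×28 + 56×11 + 43×26 + 35×7 + 29×9 + 16×82
  = 4380 + 273 + 3612 + 448 + 616 + 1118 + 245 + 261 + 1312 = 12265
Ratio = 659850 / 12265 = 53.799429

53.8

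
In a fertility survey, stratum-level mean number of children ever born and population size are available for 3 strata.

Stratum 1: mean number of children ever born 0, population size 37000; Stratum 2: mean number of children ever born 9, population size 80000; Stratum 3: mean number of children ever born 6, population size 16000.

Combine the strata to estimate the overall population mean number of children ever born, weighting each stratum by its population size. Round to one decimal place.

Σ Nₕ·x̄ₕ = 0×37000 + 9×80000 + 6×16000
  = 0 + 720000 + 96000 = 816000
Σ Nₕ = 37000 + 80000 + 16000 = 133000
Overall mean = 816000 / 133000 = 6.1353383

6.1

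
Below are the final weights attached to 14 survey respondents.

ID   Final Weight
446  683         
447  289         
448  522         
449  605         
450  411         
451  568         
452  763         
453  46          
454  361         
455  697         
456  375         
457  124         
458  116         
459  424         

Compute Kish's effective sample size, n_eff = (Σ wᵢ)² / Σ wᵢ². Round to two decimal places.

11.09

Σ wᵢ = 5984
Σ wᵢ² = 3229712
n_eff = 5984² / 3229712 = 35808256 / 3229712 = 11.087136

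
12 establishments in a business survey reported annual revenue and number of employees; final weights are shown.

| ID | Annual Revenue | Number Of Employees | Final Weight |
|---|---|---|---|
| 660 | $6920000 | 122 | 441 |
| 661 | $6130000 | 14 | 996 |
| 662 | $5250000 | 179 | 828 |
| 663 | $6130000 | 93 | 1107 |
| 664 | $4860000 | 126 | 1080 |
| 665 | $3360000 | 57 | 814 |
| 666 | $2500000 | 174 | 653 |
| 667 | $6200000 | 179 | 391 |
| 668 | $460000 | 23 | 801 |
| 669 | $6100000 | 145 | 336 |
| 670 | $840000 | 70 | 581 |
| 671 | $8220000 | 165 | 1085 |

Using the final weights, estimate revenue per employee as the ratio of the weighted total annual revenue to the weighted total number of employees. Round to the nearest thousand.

45000

Σ wᵢ·y = 6920000×441 + 6130000×996 + 5250000×828 + 6130000×1107 + 4860000×1080 + 3360000×814 + 2500000×653 + 6200000×391 + 460000×801 + 6100000×336 + 840000×581 + 8220000×1085
  = 3051720000 + 6105480000 + 4347000000 + 6785910000 + 5248800000 + 2735040000 + 1632500000 + 2424200000 + 368460000 + 2049600000 + 488040000 + 8918700000 = 44155450000
Σ wᵢ·x = 122×441 + 14×996 + 179×828 + 93×1107 + 126×1080 + 57×814 + 174×653 + 179×391 + 23×801 + 145×336 + 70×581 + 165×1085
  = 53802 + 13944 + 148212 + 102951 + 136080 + 46398 + 113622 + 69989 + 18423 + 48720 + 40670 + 179025 = 971836
Ratio = 44155450000 / 971836 = 45435.084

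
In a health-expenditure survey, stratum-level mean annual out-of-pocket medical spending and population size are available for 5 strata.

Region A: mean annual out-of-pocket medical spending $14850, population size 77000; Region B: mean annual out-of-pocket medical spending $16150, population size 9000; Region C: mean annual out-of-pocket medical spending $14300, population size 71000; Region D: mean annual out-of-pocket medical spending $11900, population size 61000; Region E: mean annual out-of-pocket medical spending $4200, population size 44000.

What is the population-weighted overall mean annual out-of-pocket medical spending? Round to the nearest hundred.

Σ Nₕ·x̄ₕ = 14850×77000 + 16150×9000 + 14300×71000 + 11900×61000 + 4200×44000
  = 1143450000 + 145350000 + 1015300000 + 725900000 + 184800000 = 3214800000
Σ Nₕ = 77000 + 9000 + 71000 + 61000 + 44000 = 262000
Overall mean = 3214800000 / 262000 = 12270.229

12300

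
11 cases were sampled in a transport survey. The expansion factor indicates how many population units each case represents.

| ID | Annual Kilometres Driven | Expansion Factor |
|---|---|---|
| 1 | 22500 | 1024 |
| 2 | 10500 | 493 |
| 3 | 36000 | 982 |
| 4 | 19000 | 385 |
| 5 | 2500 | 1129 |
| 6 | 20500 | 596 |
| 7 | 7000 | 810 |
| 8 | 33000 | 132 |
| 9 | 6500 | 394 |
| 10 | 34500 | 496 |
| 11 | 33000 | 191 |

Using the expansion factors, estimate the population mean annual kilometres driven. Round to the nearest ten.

18380

Weighted sum = 22500×1024 + 10500×493 + 36000×982 + 19000×385 + 2500×1129 + 20500×596 + 7000×810 + 33000×132 + 6500×394 + 34500×496 + 33000×191
  = 23040000 + 5176500 + 35352000 + 7315000 + 2822500 + 12218000 + 5670000 + 4356000 + 2561000 + 17112000 + 6303000 = 121926000
Sum of weights = 1024 + 493 + 982 + 385 + 1129 + 596 + 810 + 132 + 394 + 496 + 191 = 6632
Weighted mean = 121926000 / 6632 = 18384.499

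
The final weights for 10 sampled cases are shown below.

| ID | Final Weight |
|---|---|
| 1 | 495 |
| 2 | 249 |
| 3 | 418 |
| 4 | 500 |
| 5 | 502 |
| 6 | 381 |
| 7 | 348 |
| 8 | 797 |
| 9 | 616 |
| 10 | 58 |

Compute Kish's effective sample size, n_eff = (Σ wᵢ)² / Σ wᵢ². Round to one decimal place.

8.4

Σ wᵢ = 495 + 249 + 418 + 500 + 502 + 381 + 348 + 797 + 616 + 58 = 4364
Σ wᵢ² = 245025 + 62001 + 174724 + 250000 + 252004 + 145161 + 121104 + 635209 + 379456 + 3364 = 2268048
n_eff = 4364² / 2268048 = 19044496 / 2268048 = 8.3968664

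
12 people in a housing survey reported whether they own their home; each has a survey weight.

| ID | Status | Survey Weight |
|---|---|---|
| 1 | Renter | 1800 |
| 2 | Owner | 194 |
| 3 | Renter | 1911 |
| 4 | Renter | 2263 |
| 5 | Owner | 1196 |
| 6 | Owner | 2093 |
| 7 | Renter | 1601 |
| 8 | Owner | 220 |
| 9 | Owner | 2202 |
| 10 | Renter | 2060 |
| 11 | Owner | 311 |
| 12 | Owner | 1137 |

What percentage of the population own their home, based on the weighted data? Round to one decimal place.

43.3

Sum of weights for 'Owner' = 194 + 1196 + 2093 + 220 + 2202 + 311 + 1137 = 7353
Total weight = 1800 + 194 + 1911 + 2263 + 1196 + 2093 + 1601 + 220 + 2202 + 2060 + 311 + 1137 = 16988
Weighted proportion = 7353 / 16988 = 0.43283494 → 43.283494%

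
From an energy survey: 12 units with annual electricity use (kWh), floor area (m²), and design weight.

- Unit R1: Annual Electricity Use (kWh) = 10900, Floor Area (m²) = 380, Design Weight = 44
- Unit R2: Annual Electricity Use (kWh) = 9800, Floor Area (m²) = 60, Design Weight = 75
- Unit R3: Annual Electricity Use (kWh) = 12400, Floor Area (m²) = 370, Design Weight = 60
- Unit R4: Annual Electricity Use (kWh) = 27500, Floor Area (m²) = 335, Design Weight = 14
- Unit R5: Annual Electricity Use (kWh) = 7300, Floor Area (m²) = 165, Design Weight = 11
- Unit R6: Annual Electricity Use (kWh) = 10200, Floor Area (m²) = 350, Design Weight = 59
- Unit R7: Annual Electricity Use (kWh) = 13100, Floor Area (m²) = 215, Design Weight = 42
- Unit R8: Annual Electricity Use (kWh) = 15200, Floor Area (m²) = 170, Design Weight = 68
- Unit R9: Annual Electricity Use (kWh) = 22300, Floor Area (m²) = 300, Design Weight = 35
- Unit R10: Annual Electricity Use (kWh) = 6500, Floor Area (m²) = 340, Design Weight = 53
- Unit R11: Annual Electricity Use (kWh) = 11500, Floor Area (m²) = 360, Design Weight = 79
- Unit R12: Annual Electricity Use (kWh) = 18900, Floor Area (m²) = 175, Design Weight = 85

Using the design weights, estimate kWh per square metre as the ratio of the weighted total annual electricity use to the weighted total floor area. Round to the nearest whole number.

51

Σ wᵢ·y = 8249500
Σ wᵢ·x = 380×44 + 60×75 + 370×60 + 335×14 + 165×11 + 350×59 + 215×42 + 170×68 + 300×35 + 340×53 + 360×79 + 175×85
  = 163000
Ratio = 8249500 / 163000 = 50.610429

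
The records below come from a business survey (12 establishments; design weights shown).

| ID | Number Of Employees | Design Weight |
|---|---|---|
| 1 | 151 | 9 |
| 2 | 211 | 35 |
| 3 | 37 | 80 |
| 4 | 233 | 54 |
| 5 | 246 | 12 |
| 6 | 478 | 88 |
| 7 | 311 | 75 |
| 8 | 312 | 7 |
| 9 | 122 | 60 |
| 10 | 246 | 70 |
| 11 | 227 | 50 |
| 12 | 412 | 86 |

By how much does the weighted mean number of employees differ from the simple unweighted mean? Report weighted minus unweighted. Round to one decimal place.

16.6

Unweighted sum = 151 + 211 + 37 + 233 + 246 + 478 + 311 + 312 + 122 + 246 + 227 + 412 = 2986
Unweighted mean = 2986 / 12 = 248.83333
Weighted sum = 151×9 + 211×35 + 37×80 + 233×54 + 246×12 + 478×88 + 311×75 + 312×7 + 122×60 + 246×70 + 227×50 + 412×86
  = 1359 + 7385 + 2960 + 12582 + 2952 + 42064 + 23325 + 2184 + 7320 + 17220 + 11350 + 35432 = 166133
Sum of weights = 9 + 35 + 80 + 54 + 12 + 88 + 75 + 7 + 60 + 70 + 50 + 86 = 626
Weighted mean = 166133 / 626 = 265.38818
Difference (weighted minus unweighted) = 16.554846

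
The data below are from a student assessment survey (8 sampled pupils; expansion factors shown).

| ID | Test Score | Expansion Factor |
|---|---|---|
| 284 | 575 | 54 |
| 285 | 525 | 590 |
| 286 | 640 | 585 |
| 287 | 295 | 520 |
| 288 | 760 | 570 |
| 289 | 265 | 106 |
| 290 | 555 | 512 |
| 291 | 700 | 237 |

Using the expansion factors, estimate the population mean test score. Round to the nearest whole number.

Weighted sum = 575×54 + 525×590 + 640×585 + 295×520 + 760×570 + 265×106 + 555×512 + 700×237
  = 31050 + 309750 + 374400 + 153400 + 433200 + 28090 + 284160 + 165900 = 1779950
Sum of weights = 54 + 590 + 585 + 520 + 570 + 106 + 512 + 237 = 3174
Weighted mean = 1779950 / 3174 = 560.7908

561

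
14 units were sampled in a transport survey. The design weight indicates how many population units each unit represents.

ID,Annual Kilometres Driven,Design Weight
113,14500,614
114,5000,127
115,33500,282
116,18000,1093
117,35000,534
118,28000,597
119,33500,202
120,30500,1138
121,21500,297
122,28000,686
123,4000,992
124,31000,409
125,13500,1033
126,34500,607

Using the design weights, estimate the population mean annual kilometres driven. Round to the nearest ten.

Weighted sum = 192668500
Sum of weights = 8611
Weighted mean = 192668500 / 8611 = 22374.695

22370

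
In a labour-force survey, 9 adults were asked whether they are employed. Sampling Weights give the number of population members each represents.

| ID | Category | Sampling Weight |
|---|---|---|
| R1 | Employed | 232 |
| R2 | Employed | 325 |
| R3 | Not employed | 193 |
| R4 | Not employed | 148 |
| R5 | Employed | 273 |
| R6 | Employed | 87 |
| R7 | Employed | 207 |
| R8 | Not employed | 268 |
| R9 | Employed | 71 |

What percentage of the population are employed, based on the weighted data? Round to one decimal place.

66.2

Sum of weights for 'Employed' = 232 + 325 + 273 + 87 + 207 + 71 = 1195
Total weight = 232 + 325 + 193 + 148 + 273 + 87 + 207 + 268 + 71 = 1804
Weighted proportion = 1195 / 1804 = 0.66241685 → 66.241685%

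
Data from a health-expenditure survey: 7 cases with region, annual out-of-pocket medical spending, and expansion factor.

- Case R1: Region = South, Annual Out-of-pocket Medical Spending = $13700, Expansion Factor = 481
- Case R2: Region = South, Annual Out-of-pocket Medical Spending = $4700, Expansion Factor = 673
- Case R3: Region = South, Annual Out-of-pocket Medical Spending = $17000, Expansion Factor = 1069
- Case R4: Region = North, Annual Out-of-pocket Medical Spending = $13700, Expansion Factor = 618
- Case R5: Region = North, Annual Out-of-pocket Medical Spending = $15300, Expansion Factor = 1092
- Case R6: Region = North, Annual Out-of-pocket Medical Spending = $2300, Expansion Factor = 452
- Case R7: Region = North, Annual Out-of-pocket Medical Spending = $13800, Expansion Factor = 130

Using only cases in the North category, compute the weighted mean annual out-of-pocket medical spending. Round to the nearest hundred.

North rows: R4, R5, R6, R7
Weighted sum = 13700×618 + 15300×1092 + 2300×452 + 13800×130
  = 8466600 + 16707600 + 1039600 + 1794000 = 28007800
Sum of weights = 618 + 1092 + 452 + 130 = 2292
Weighted mean = 28007800 / 2292 = 12219.808

12200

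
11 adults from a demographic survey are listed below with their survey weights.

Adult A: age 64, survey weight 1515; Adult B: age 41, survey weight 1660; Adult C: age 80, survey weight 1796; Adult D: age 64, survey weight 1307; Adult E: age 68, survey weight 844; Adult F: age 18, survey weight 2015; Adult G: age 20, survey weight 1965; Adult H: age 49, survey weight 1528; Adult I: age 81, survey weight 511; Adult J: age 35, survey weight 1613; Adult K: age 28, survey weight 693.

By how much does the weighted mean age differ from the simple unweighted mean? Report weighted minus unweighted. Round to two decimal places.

-3.37

Unweighted sum = 64 + 41 + 80 + 64 + 68 + 18 + 20 + 49 + 81 + 35 + 28 = 548
Unweighted mean = 548 / 11 = 49.818182
Weighted sum = 64×1515 + 41×1660 + 80×1796 + 64×1307 + 68×844 + 18×2015 + 20×1965 + 49×1528 + 81×511 + 35×1613 + 28×693
  = 96960 + 68060 + 143680 + 83648 + 57392 + 36270 + 39300 + 74872 + 41391 + 56455 + 19404 = 717432
Sum of weights = 1515 + 1660 + 1796 + 1307 + 844 + 2015 + 1965 + 1528 + 511 + 1613 + 693 = 15447
Weighted mean = 717432 / 15447 = 46.444747
Difference (weighted minus unweighted) = -3.3734353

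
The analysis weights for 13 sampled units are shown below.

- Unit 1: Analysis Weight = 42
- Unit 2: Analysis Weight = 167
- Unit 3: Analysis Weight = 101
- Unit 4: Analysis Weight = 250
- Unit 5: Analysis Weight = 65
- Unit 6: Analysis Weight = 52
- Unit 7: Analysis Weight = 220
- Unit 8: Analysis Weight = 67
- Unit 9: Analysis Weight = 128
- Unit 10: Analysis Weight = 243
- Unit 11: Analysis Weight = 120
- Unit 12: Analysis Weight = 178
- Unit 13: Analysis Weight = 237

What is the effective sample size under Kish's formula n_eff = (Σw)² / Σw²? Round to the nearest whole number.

10

Σ wᵢ = 1870
Σ wᵢ² = 339858
n_eff = 1870² / 339858 = 3496900 / 339858 = 10.289297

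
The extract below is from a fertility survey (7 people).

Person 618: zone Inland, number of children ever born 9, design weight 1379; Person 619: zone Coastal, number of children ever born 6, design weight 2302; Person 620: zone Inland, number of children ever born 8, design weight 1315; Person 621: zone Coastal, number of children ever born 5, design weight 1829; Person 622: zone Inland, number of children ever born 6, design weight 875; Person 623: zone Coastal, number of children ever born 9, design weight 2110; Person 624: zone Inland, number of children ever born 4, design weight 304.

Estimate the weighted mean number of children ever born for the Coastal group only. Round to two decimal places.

6.72

Coastal rows: 619, 621, 623
Weighted sum = 6×2302 + 5×1829 + 9×2110
  = 13812 + 9145 + 18990 = 41947
Sum of weights = 2302 + 1829 + 2110 = 6241
Weighted mean = 41947 / 6241 = 6.7211985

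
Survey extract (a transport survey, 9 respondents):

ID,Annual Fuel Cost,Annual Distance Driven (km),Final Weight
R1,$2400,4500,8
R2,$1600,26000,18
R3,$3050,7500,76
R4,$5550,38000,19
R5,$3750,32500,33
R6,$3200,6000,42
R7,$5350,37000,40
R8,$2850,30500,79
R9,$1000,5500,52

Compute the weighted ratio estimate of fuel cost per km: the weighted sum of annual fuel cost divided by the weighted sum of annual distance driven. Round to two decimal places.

Σ wᵢ·y = 2400×8 + 1600×18 + 3050×76 + 5550×19 + 3750×33 + 3200×42 + 5350×40 + 2850×79 + 1000×52
  = 19200 + 28800 + 231800 + 105450 + 123750 + 134400 + 214000 + 225150 + 52000 = 1134550
Σ wᵢ·x = 7296000
Ratio = 1134550 / 7296000 = 0.15550302

0.16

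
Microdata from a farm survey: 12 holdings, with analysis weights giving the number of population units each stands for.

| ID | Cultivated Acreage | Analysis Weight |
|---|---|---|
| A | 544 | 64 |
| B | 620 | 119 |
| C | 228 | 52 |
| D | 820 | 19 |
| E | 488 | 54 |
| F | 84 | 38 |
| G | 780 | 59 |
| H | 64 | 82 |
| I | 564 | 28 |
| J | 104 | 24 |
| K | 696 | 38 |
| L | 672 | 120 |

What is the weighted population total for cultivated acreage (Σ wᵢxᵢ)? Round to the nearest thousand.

Weighted total = 544×64 + 620×119 + 228×52 + 820×19 + 488×54 + 84×38 + 780×59 + 64×82 + 564×28 + 104×24 + 696×38 + 672×120
  = 34816 + 73780 + 11856 + 15580 + 26352 + 3192 + 46020 + 5248 + 15792 + 2496 + 26448 + 80640 = 342220

342000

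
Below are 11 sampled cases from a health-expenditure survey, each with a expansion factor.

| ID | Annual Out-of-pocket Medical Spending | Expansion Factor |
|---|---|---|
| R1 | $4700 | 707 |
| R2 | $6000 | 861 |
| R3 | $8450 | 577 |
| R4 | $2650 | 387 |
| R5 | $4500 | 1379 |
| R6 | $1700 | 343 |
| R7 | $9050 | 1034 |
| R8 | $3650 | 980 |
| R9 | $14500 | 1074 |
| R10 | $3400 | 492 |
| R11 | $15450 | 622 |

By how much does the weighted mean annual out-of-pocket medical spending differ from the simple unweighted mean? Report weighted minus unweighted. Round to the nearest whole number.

Unweighted sum = 4700 + 6000 + 8450 + 2650 + 4500 + 1700 + 9050 + 3650 + 14500 + 3400 + 15450 = 74050
Unweighted mean = 74050 / 11 = 6731.8182
Weighted sum = 4700×707 + 6000×861 + 8450×577 + 2650×387 + 4500×1379 + 1700×343 + 9050×1034 + 3650×980 + 14500×1074 + 3400×492 + 15450×622
  = 3322900 + 5166000 + 4875650 + 1025550 + 6205500 + 583100 + 9357700 + 3577000 + 15573000 + 1672800 + 9609900 = 60969100
Sum of weights = 707 + 861 + 577 + 387 + 1379 + 343 + 1034 + 980 + 1074 + 492 + 622 = 8456
Weighted mean = 60969100 / 8456 = 7210.1585
Difference (weighted minus unweighted) = 478.34029

478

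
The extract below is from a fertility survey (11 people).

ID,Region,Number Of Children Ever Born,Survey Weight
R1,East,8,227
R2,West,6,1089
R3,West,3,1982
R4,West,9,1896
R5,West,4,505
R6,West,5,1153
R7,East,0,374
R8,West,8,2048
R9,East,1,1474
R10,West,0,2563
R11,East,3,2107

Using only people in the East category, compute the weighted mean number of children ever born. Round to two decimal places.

2.30

East rows: R1, R7, R9, R11
Weighted sum = 8×227 + 0×374 + 1×1474 + 3×2107
  = 1816 + 0 + 1474 + 6321 = 9611
Sum of weights = 227 + 374 + 1474 + 2107 = 4182
Weighted mean = 9611 / 4182 = 2.2981827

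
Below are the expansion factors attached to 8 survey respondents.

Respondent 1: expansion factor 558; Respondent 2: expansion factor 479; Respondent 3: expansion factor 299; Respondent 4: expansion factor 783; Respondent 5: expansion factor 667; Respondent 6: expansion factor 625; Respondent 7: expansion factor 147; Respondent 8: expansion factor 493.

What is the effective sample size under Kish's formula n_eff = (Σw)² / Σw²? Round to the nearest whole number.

7

Σ wᵢ = 558 + 479 + 299 + 783 + 667 + 625 + 147 + 493 = 4051
Σ wᵢ² = 311364 + 229441 + 89401 + 613089 + 444889 + 390625 + 21609 + 243049 = 2343467
n_eff = 4051² / 2343467 = 16410601 / 2343467 = 7.002702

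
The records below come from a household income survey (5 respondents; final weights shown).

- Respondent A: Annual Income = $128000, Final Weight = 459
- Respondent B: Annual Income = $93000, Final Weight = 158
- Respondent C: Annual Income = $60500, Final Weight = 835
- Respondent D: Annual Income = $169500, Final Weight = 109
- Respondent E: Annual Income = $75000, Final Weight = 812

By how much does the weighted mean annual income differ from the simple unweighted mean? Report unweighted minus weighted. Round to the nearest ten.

Unweighted sum = 128000 + 93000 + 60500 + 169500 + 75000 = 526000
Unweighted mean = 526000 / 5 = 105200
Weighted sum = 128000×459 + 93000×158 + 60500×835 + 169500×109 + 75000×812
  = 58752000 + 14694000 + 50517500 + 18475500 + 60900000 = 203339000
Sum of weights = 2373
Weighted mean = 203339000 / 2373 = 85688.58
Difference (unweighted minus weighted) = 19511.42

19510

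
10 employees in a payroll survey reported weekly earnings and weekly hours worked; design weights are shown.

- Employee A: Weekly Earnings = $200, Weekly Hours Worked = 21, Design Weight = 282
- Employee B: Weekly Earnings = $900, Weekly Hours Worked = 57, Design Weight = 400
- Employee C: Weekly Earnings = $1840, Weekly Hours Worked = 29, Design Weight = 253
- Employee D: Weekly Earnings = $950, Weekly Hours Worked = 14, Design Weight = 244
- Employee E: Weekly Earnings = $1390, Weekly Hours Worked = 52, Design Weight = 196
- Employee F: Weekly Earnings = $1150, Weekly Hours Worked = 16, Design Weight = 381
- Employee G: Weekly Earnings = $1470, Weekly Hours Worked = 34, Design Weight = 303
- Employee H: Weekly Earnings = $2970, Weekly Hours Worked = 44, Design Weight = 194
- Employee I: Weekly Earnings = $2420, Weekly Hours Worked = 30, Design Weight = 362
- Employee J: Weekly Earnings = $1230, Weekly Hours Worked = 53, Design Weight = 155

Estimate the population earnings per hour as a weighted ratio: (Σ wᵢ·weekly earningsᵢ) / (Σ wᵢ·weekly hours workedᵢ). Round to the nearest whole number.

Σ wᵢ·y = 200×282 + 900×400 + 1840×253 + 950×244 + 1390×196 + 1150×381 + 1470×303 + 2970×194 + 2420×362 + 1230×155
  = 3912590
Σ wᵢ·x = 21×282 + 57×400 + 29×253 + 14×244 + 52×196 + 16×381 + 34×303 + 44×194 + 30×362 + 53×155
  = 93676
Ratio = 3912590 / 93676 = 41.767262

42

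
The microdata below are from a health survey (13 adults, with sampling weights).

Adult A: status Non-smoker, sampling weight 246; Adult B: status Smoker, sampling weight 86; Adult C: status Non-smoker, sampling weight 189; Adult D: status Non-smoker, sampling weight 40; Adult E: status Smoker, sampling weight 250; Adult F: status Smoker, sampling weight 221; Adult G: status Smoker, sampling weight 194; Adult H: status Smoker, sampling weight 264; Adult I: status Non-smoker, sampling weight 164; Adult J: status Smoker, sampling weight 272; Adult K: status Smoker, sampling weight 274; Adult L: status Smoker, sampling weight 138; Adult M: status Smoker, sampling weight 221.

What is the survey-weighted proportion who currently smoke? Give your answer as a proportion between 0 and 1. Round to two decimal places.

0.75

Sum of weights for 'Smoker' = 86 + 250 + 221 + 194 + 264 + 272 + 274 + 138 + 221 = 1920
Total weight = 2559
Weighted proportion = 1920 / 2559 = 0.75029308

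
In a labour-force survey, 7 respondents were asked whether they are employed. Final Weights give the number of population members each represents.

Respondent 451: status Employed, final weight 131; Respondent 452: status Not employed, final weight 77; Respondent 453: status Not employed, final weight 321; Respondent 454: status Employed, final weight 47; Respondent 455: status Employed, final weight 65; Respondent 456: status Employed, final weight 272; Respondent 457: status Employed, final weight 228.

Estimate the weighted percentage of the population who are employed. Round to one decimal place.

65.1

Sum of weights for 'Employed' = 131 + 47 + 65 + 272 + 228 = 743
Total weight = 1141
Weighted proportion = 743 / 1141 = 0.65118317 → 65.118317%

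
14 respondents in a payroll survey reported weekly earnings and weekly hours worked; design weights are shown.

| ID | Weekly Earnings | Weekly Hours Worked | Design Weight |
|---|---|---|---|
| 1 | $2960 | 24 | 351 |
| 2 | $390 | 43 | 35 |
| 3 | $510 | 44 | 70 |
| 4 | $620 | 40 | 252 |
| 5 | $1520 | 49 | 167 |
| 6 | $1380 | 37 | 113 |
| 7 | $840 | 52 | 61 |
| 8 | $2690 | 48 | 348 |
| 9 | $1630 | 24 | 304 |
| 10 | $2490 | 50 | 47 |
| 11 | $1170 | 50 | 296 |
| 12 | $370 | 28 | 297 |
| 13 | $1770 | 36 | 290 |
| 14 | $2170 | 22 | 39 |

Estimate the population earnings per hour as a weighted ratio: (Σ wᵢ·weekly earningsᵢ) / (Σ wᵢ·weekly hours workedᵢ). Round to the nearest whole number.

Σ wᵢ·y = 4308380
Σ wᵢ·x = 99389
Ratio = 4308380 / 99389 = 43.34866

43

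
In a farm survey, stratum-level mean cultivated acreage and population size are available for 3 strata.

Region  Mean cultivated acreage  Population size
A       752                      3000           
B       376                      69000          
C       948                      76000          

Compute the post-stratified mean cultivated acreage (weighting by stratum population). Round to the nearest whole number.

Σ Nₕ·x̄ₕ = 752×3000 + 376×69000 + 948×76000
  = 2256000 + 25944000 + 72048000 = 100248000
Σ Nₕ = 3000 + 69000 + 76000 = 148000
Overall mean = 100248000 / 148000 = 677.35135

677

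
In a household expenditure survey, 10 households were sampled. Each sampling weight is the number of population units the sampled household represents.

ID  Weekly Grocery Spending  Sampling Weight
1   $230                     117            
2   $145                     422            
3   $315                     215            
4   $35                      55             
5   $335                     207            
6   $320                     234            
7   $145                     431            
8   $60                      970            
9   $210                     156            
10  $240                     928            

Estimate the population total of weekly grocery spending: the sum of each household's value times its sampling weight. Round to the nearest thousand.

678000

Weighted total = 230×117 + 145×422 + 315×215 + 35×55 + 335×207 + 320×234 + 145×431 + 60×970 + 210×156 + 240×928
  = 26910 + 61190 + 67725 + 1925 + 69345 + 74880 + 62495 + 58200 + 32760 + 222720 = 678150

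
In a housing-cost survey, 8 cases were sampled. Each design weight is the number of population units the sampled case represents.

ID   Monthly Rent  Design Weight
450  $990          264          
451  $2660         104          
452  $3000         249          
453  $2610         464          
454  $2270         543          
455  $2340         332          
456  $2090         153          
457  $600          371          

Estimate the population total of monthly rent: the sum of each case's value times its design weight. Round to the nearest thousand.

5048000

Weighted total = 5047900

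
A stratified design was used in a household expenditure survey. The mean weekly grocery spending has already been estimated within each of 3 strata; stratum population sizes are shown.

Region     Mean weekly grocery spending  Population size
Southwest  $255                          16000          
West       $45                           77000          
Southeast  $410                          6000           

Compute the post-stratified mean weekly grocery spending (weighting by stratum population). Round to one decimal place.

101.1

Σ Nₕ·x̄ₕ = 255×16000 + 45×77000 + 410×6000
  = 4080000 + 3465000 + 2460000 = 10005000
Σ Nₕ = 16000 + 77000 + 6000 = 99000
Overall mean = 10005000 / 99000 = 101.06061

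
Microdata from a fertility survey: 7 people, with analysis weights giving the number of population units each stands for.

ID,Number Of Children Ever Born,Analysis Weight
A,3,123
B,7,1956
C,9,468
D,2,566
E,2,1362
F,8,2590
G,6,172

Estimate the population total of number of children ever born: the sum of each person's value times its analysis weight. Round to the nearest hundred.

43900

Weighted total = 3×123 + 7×1956 + 9×468 + 2×566 + 2×1362 + 8×2590 + 6×172
  = 43881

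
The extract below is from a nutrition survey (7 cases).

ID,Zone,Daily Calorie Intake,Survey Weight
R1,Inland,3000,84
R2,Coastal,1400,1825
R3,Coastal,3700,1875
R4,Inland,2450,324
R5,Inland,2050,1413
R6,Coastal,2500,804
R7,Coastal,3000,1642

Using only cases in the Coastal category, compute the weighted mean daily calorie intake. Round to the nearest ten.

Coastal rows: R2, R3, R6, R7
Weighted sum = 1400×1825 + 3700×1875 + 2500×804 + 3000×1642
  = 16428500
Sum of weights = 1825 + 1875 + 804 + 1642 = 6146
Weighted mean = 16428500 / 6146 = 2673.0394

2670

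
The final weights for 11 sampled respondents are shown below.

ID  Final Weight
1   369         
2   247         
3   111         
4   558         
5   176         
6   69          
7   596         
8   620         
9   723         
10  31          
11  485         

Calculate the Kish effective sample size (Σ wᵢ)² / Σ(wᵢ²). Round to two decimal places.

7.73

Σ wᵢ = 369 + 247 + 111 + 558 + 176 + 69 + 596 + 620 + 723 + 31 + 485 = 3985
Σ wᵢ² = 2055123
n_eff = 3985² / 2055123 = 15880225 / 2055123 = 7.7271409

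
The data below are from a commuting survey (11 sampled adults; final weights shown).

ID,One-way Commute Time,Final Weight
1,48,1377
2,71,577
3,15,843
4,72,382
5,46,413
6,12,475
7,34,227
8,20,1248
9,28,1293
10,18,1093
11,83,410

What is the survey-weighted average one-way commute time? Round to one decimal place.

35.3

Weighted sum = 48×1377 + 71×577 + 15×843 + 72×382 + 46×413 + 12×475 + 34×227 + 20×1248 + 28×1293 + 18×1093 + 83×410
  = 66096 + 40967 + 12645 + 27504 + 18998 + 5700 + 7718 + 24960 + 36204 + 19674 + 34030 = 294496
Sum of weights = 1377 + 577 + 843 + 382 + 413 + 475 + 227 + 1248 + 1293 + 1093 + 410 = 8338
Weighted mean = 294496 / 8338 = 35.319741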